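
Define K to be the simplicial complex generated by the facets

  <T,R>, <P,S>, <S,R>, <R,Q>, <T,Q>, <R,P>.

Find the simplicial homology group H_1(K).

H_1 = Z^2.

K has 5 vertices, 6 edges.
rank ∂_1 = 4, rank ∂_2 = 0 ⇒ b_1 = 6 − 4 − 0 = 2. So H_1 ≅ Z^2.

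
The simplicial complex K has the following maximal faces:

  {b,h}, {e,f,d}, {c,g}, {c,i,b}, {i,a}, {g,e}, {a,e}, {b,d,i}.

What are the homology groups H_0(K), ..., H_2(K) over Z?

Fix the vertex order a < b < c < d < e < f < g < h < i and write every simplex with vertices in increasing order. Then dim K = 2 and the simplices of K are:

  0-simplices (9): a, b, c, d, e, f, g, h, i
  1-simplices (13): ae, ai, bc, bd, bh, bi, cg, ci, de, df, di, ef, eg
  2-simplices (3): bci, bdi, def

giving chain groups C_0 ≅ Z^9, C_1 ≅ Z^13, C_2 ≅ Z^3.

The boundary map ∂_1: C_1 → C_0 sends each edge [p,q] (with p < q) to q − p.
As a 9×13 matrix over Z this has rank 8, with invariant factors (1,1,1,1,1,1,1,1).

∂_2: C_2 → C_1 maps a triangle to the signed sum of its edges. For instance
  ∂bci = ci − bi + bc,
  ∂def = ef − df + de.
As a 13×3 matrix over Z this has rank 3, with invariant factors (1,1,1).

Reading off H_k = ker ∂_k / im ∂_{k+1}:

  H_0: rank C_0 − rank ∂_1 = 9 − 8 = 1, and the invariant factors of ∂_1 are all 1, so H_0 = Z.
  H_1: rank ker ∂_1 − rank ∂_2 = (13 − 8) − 3 = 2, and the invariant factors of ∂_2 are all 1, so H_1 = Z^2.
  H_2: rank ker ∂_2 − rank ∂_3 = (3 − 3) − 0 = 0, and there is no ∂_3, so H_2 = 0.

As a check, the Euler characteristic is 9 − 13 + 3 = -1, which agrees with 1 − 2 + 0 = -1.

H_0 = Z,  H_1 = Z^2,  H_2 = 0.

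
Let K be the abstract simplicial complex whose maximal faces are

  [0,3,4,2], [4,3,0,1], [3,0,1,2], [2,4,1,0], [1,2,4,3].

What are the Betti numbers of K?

K has 5 vertices, 10 edges, 10 triangles, 5 3-simplices.
rank ∂_0 = 0, rank ∂_1 = 4 ⇒ b_0 = 5 − 0 − 4 = 1; all invariant factors of ∂_1 are 1 so no torsion. So H_0 ≅ Z.
rank ∂_1 = 4, rank ∂_2 = 6 ⇒ b_1 = 10 − 4 − 6 = 0; all invariant factors of ∂_2 are 1 so no torsion. So H_1 ≅ 0.
rank ∂_2 = 6, rank ∂_3 = 4 ⇒ b_2 = 10 − 6 − 4 = 0; all invariant factors of ∂_3 are 1 so no torsion. So H_2 ≅ 0.
rank ∂_3 = 4, rank ∂_4 = 0 ⇒ b_3 = 5 − 4 − 0 = 1. So H_3 ≅ Z.

b_0 = 1, b_1 = 0, b_2 = 0, b_3 = 1.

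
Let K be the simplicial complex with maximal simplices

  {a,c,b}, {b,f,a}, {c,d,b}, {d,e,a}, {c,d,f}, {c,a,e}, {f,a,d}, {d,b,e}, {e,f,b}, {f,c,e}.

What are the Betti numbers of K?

Fix the vertex order a < b < c < d < e < f and write every simplex with vertices in increasing order. Then dim K = 2 and the simplices of K are:

  0-simplices (6): a, b, c, d, e, f
  1-simplices (15): ab, ac, ad, ae, af, bc, bd, be, bf, cd, ce, cf, de, df, ef
  2-simplices (10): abc, abf, ace, ade, adf, bcd, bde, bef, cdf, cef

giving chain groups C_0 ≅ Z^6, C_1 ≅ Z^15, C_2 ≅ Z^10.

Boundary ∂_1: C_1 → C_0 is given by ∂[p,q] = [q] − [p].
The resulting 6×15 matrix has rank 5, and its Smith normal form has invariant factors (1,1,1,1,1).

∂_2: C_2 → C_1 acts by ∂[p,q,r] = [q,r] − [p,r] + [p,q]. For instance
  ∂ace = ce − ae + ac,
  ∂bcd = cd − bd + bc.
The resulting 15×10 matrix has rank 10, and its Smith normal form has invariant factors (1,1,1,1,1,1,1,1,1,2).

Reading off H_k = ker ∂_k / im ∂_{k+1}:

  H_0: rank C_0 − rank ∂_1 = 6 − 5 = 1, and the invariant factors of ∂_1 are all 1, so H_0 = Z.
  H_1: rank ker ∂_1 − rank ∂_2 = (15 − 5) − 10 = 0, and ∂_2 has invariant factor 2 > 1, so H_1 = Z/2.
  H_2: rank ker ∂_2 − rank ∂_3 = (10 − 10) − 0 = 0, and there is no ∂_3, so H_2 = 0.

Hence the Betti numbers are b_0 = 1, b_1 = 0, b_2 = 0.

b_0 = 1, b_1 = 0, b_2 = 0.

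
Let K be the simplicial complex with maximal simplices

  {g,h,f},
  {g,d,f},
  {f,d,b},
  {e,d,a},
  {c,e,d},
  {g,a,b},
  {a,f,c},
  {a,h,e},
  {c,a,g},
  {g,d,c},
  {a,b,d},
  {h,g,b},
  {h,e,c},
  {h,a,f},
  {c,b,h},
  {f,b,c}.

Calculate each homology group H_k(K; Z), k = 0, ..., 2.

H_0 ≅ Z,  H_1 ≅ Z^2,  H_2 ≅ Z.

K has 8 vertices, 24 edges, 16 triangles.
rank ∂_0 = 0, rank ∂_1 = 7 ⇒ b_0 = 8 − 0 − 7 = 1; all invariant factors of ∂_1 are 1 so no torsion. So H_0 ≅ Z.
rank ∂_1 = 7, rank ∂_2 = 15 ⇒ b_1 = 24 − 7 − 15 = 2; all invariant factors of ∂_2 are 1 so no torsion. So H_1 ≅ Z^2.
rank ∂_2 = 15, rank ∂_3 = 0 ⇒ b_2 = 16 − 15 − 0 = 1. So H_2 ≅ Z.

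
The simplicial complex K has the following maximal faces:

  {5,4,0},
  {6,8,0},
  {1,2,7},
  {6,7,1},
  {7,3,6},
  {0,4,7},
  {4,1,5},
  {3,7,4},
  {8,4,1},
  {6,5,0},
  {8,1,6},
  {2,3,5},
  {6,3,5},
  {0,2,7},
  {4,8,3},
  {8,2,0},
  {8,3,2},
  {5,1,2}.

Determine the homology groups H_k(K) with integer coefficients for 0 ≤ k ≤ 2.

H_0 ≅ Z,  H_1 ≅ Z^2,  H_2 ≅ Z.

We work with the vertex ordering 0 < 1 < 2 < 3 < 4 < 5 < 6 < 7 < 8. The simplices of K, each written with vertices in increasing order, are:

  0-simplices (9): [0], [1], [2], [3], [4], [5], [6], [7], [8]
  1-simplices (27): (27 of them)
  2-simplices (18): [0,2,7], [0,2,8], [0,4,5], [0,4,7], [0,5,6], [0,6,8], [1,2,5], [1,2,7], [1,4,5], [1,4,8], [1,6,7], [1,6,8], [2,3,5], [2,3,8], [3,4,7], [3,4,8], [3,5,6], [3,6,7]

giving chain groups C_0 ≅ Z^9, C_1 ≅ Z^27, C_2 ≅ Z^18.

The boundary map ∂_1: C_1 → C_0 is given by ∂[p,q] = [q] − [p]. For instance
  ∂[2,8] = [8] − [2].
The resulting 9×27 matrix has rank 8, and its Smith normal form has invariant factors (1,1,1,1,1,1,1,1).

The boundary map ∂_2: C_2 → C_1 sends each 2-simplex [p,q,r] to [q,r] − [p,r] + [p,q]. For instance
  ∂[0,4,7] = [4,7] − [0,7] + [0,4],
  ∂[3,6,7] = [6,7] − [3,7] + [3,6].
This gives a 27×18 integer matrix of rank 17; reducing to Smith normal form yields diagonal entries (1,1,1,1,1,1,1,1,1,1,1,1,1,1,1,1,1).

Reading off H_k = ker ∂_k / im ∂_{k+1}:

  H_0: rank C_0 − rank ∂_1 = 9 − 8 = 1, and the invariant factors of ∂_1 are all 1, so H_0 = Z.
  H_1: rank ker ∂_1 − rank ∂_2 = (27 − 8) − 17 = 2, and the invariant factors of ∂_2 are all 1, so H_1 = Z^2.
  H_2: rank ker ∂_2 − rank ∂_3 = (18 − 17) − 0 = 1, and there is no ∂_3, so H_2 = Z.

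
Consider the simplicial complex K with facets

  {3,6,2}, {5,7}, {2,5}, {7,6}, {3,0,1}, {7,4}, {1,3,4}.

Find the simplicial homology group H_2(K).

H_2 = 0.

Take the total order 0 < 1 < 2 < 3 < 4 < 5 < 6 < 7 on the vertex set. Then K (dimension 2) consists of the simplices:

  0-simplices (8): [0], [1], [2], [3], [4], [5], [6], [7]
  1-simplices (12): [0,1], [0,3], [1,3], [1,4], [2,3], [2,5], [2,6], [3,4], [3,6], [4,7], [5,7], [6,7]
  2-simplices (3): [0,1,3], [1,3,4], [2,3,6]

Hence C_0 ≅ Z^8, C_1 ≅ Z^12, C_2 ≅ Z^3.

Boundary ∂_1: C_1 → C_0 sends each edge [p,q] (with p < q) to q − p. For instance
  ∂[2,5] = [5] − [2].
The resulting 8×12 matrix has rank 7, and its Smith normal form has invariant factors (1,1,1,1,1,1,1).

Boundary ∂_2: C_2 → C_1 sends each 2-simplex [p,q,r] to [q,r] − [p,r] + [p,q]. For instance
  ∂[0,1,3] = [1,3] − [0,3] + [0,1],
  ∂[2,3,6] = [3,6] − [2,6] + [2,3].
The 12×3 boundary matrix has rank 3 and Smith normal form diag(1,1,1).

Reading off H_k = ker ∂_k / im ∂_{k+1}:

  H_2: rank ker ∂_2 − rank ∂_3 = (3 − 3) − 0 = 0, and there is no ∂_3, so H_2 = 0.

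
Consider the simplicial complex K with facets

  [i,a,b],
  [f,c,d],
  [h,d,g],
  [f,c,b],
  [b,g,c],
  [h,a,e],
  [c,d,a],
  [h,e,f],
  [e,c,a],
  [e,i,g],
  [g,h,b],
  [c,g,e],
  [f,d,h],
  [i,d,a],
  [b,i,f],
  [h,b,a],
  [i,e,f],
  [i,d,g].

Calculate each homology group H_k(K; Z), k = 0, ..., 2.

H_0 ≅ Z,  H_1 ≅ Z^2,  H_2 ≅ Z.

Fix the vertex order a < b < c < d < e < f < g < h < i and write every simplex with vertices in increasing order. Then dim K = 2 and the simplices of K are:

  0-simplices (9): a, b, c, d, e, f, g, h, i
  1-simplices (27): ab, ac, ad, ae, ah, ai, bc, bf, bg, bh, bi, cd, ce, cf, cg, df, dg, dh, di, ef, eg, eh, ei, fh, fi, gh, gi
  2-simplices (18): abh, abi, acd, ace, adi, aeh, bcf, bcg, bfi, bgh, cdf, ceg, dfh, dgh, dgi, efh, efi, egi

Hence C_0 ≅ Z^9, C_1 ≅ Z^27, C_2 ≅ Z^18.

The boundary map ∂_1: C_1 → C_0 is given by ∂[p,q] = [q] − [p]. For instance
  ∂dh = h − d.
The resulting 9×27 matrix has rank 8, and its Smith normal form has invariant factors (1,1,1,1,1,1,1,1).

∂_2: C_2 → C_1 maps a triangle to the signed sum of its edges. For instance
  ∂cdf = df − cf + cd,
  ∂bfi = fi − bi + bf.
The resulting 27×18 matrix has rank 17, and its Smith normal form has invariant factors (1,1,1,1,1,1,1,1,1,1,1,1,1,1,1,1,1).

Reading off H_k = ker ∂_k / im ∂_{k+1}:

  H_0: rank C_0 − rank ∂_1 = 9 − 8 = 1, and the invariant factors of ∂_1 are all 1, so H_0 ≅ Z.
  H_1: rank ker ∂_1 − rank ∂_2 = (27 − 8) − 17 = 2, and the invariant factors of ∂_2 are all 1, so H_1 ≅ Z^2.
  H_2: rank ker ∂_2 − rank ∂_3 = (18 − 17) − 0 = 1, and there is no ∂_3, so H_2 ≅ Z.

As a check, the Euler characteristic is 9 − 27 + 18 = 0, which agrees with 1 − 2 + 1 = 0.
(K is a triangulation of the torus T^2.)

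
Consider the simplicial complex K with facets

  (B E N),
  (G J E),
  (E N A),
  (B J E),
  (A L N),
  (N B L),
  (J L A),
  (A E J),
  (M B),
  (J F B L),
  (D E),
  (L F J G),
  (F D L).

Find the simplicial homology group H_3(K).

H_3 ≅ 0.

Fix the vertex order A < B < D < E < F < G < J < L < M < N and write every simplex with vertices in increasing order. Then dim K = 3 and the simplices of K are:

  0-simplices (10): A, B, D, E, F, G, J, L, M, N
  1-simplices (23): AE, AJ, AL, AN, BE, BF, BJ, BL, BM, BN, DE, DF, DL, EG, EJ, EN, FG, FJ, FL, GJ, GL, JL, LN
  2-simplices (16): AEJ, AEN, AJL, ALN, BEJ, BEN, BFJ, BFL, BJL, BLN, DFL, EGJ, FGJ, FGL, FJL, GJL
  3-simplices (2): BFJL, FGJL

so the chain groups are C_0 ≅ Z^10, C_1 ≅ Z^23, C_2 ≅ Z^16, C_3 ≅ Z^2.

∂_1: C_1 → C_0 sends each edge [p,q] (with p < q) to q − p.
As a 10×23 matrix over Z this has rank 9, with invariant factors (1,1,1,1,1,1,1,1,1).

∂_2: C_2 → C_1 acts by ∂[p,q,r] = [q,r] − [p,r] + [p,q]. For instance
  ∂BLN = LN − BN + BL,
  ∂BEJ = EJ − BJ + BE.
As a 23×16 matrix over Z this has rank 13, with invariant factors (1,1,1,1,1,1,1,1,1,1,1,1,1).

The boundary map ∂_3: C_3 → C_2 sends each 3-simplex σ to the alternating sum Σ_i (−1)^i (σ with its i-th vertex removed). For instance
  ∂FGJL = GJL − FJL + FGL − FGJ,
  ∂BFJL = FJL − BJL + BFL − BFJ.
The 16×2 boundary matrix has rank 2 and Smith normal form diag(1,1).

Now H_k = ker ∂_k / im ∂_{k+1}, so:

  H_3: rank ker ∂_3 − rank ∂_4 = (2 − 2) − 0 = 0, and there is no ∂_4, so H_3 ≅ 0.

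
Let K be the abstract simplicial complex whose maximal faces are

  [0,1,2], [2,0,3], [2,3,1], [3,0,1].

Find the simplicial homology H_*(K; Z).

K has 4 vertices, 6 edges, 4 triangles.
rank ∂_0 = 0, rank ∂_1 = 3 ⇒ b_0 = 4 − 0 − 3 = 1; all invariant factors of ∂_1 are 1 so no torsion. So H_0 ≅ Z.
rank ∂_1 = 3, rank ∂_2 = 3 ⇒ b_1 = 6 − 3 − 3 = 0; all invariant factors of ∂_2 are 1 so no torsion. So H_1 ≅ 0.
rank ∂_2 = 3, rank ∂_3 = 0 ⇒ b_2 = 4 − 3 − 0 = 1. So H_2 ≅ Z.

H_0 ≅ Z,  H_1 = 0,  H_2 ≅ Z.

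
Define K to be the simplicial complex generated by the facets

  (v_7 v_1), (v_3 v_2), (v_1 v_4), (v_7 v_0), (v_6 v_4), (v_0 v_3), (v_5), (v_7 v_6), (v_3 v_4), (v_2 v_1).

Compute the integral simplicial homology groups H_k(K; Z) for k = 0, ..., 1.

H_0 = Z^2,  H_1 = Z^3.

We work with the vertex ordering v_0 < v_1 < v_2 < v_3 < v_4 < v_5 < v_6 < v_7. The simplices of K, each written with vertices in increasing order, are:

  0-simplices (8): [v_0], [v_1], [v_2], [v_3], [v_4], [v_5], [v_6], [v_7]
  1-simplices (9): [v_0,v_3], [v_0,v_7], [v_1,v_2], [v_1,v_4], [v_1,v_7], [v_2,v_3], [v_3,v_4], [v_4,v_6], [v_6,v_7]

giving chain groups C_0 ≅ Z^8, C_1 ≅ Z^9.

∂_1: C_1 → C_0 maps an edge to its endpoints' difference, ∂[p,q] = q − p.
This gives a 8×9 integer matrix of rank 6; reducing to Smith normal form yields diagonal entries (1,1,1,1,1,1).

Now H_k = ker ∂_k / im ∂_{k+1}, so:

  H_0: rank C_0 − rank ∂_1 = 8 − 6 = 2, and the invariant factors of ∂_1 are all 1, so H_0 ≅ Z^2.
  H_1: rank ker ∂_1 − rank ∂_2 = (9 − 6) − 0 = 3, and there is no ∂_2, so H_1 ≅ Z^3.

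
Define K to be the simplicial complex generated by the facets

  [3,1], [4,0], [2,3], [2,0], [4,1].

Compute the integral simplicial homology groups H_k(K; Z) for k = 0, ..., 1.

H_0 = Z,  H_1 = Z.

Fix the vertex order 0 < 1 < 2 < 3 < 4 and write every simplex with vertices in increasing order. Then dim K = 1 and the simplices of K are:

  0-simplices (5): [0], [1], [2], [3], [4]
  1-simplices (5): [0,2], [0,4], [1,3], [1,4], [2,3]

Hence C_0 ≅ Z^5, C_1 ≅ Z^5.

Boundary ∂_1: C_1 → C_0 maps an edge to its endpoints' difference, ∂[p,q] = q − p. For instance
  ∂[0,2] = [2] − [0].
This gives a 5×5 integer matrix of rank 4; reducing to Smith normal form yields diagonal entries (1,1,1,1).

From H_k ≅ ker(∂_k) / im(∂_{k+1}) we obtain:

  H_0: rank C_0 − rank ∂_1 = 5 − 4 = 1, and the invariant factors of ∂_1 are all 1, so H_0 = Z.
  H_1: rank ker ∂_1 − rank ∂_2 = (5 − 4) − 0 = 1, and there is no ∂_2, so H_1 = Z.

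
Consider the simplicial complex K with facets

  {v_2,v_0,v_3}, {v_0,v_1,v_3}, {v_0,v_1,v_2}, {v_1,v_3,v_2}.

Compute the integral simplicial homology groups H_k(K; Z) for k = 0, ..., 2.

H_0 ≅ Z,  H_1 = 0,  H_2 ≅ Z.

K has 4 vertices, 6 edges, 4 triangles.
rank ∂_0 = 0, rank ∂_1 = 3 ⇒ b_0 = 4 − 0 − 3 = 1; all invariant factors of ∂_1 are 1 so no torsion. So H_0 = Z.
rank ∂_1 = 3, rank ∂_2 = 3 ⇒ b_1 = 6 − 3 − 3 = 0; all invariant factors of ∂_2 are 1 so no torsion. So H_1 = 0.
rank ∂_2 = 3, rank ∂_3 = 0 ⇒ b_2 = 4 − 3 − 0 = 1. So H_2 = Z.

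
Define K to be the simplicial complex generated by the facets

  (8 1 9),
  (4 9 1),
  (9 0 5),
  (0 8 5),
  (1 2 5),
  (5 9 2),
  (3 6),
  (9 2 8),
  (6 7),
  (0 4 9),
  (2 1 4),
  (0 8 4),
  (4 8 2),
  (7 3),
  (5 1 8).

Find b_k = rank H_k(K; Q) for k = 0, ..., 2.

Order the vertices as 0 < 1 < 2 < 3 < 4 < 5 < 6 < 7 < 8 < 9. Listing each simplex with vertices in this order, K has dimension 2 with simplices:

  0-simplices (10): [0], [1], [2], [3], [4], [5], [6], [7], [8], [9]
  1-simplices (21): [0,4], [0,5], [0,8], [0,9], [1,2], [1,4], [1,5], [1,8], [1,9], [2,4], [2,5], [2,8], [2,9], [3,6], [3,7], [4,8], [4,9], [5,8], [5,9], [6,7], [8,9]
  2-simplices (12): [0,4,8], [0,4,9], [0,5,8], [0,5,9], [1,2,4], [1,2,5], [1,4,9], [1,5,8], [1,8,9], [2,4,8], [2,5,9], [2,8,9]

Hence C_0 ≅ Z^10, C_1 ≅ Z^21, C_2 ≅ Z^12.

Boundary ∂_1: C_1 → C_0 is given by ∂[p,q] = [q] − [p].
As a 10×21 matrix over Z this has rank 8, with invariant factors (1,1,1,1,1,1,1,1).

Boundary ∂_2: C_2 → C_1 maps a triangle to the signed sum of its edges. For instance
  ∂[2,4,8] = [4,8] − [2,8] + [2,4],
  ∂[0,4,8] = [4,8] − [0,8] + [0,4].
The 21×12 boundary matrix has rank 12 and Smith normal form diag(1,1,1,1,1,1,1,1,1,1,1,2).

Now H_k = ker ∂_k / im ∂_{k+1}, so:

  H_0: rank C_0 − rank ∂_1 = 10 − 8 = 2, and the invariant factors of ∂_1 are all 1, so H_0 = Z^2.
  H_1: rank ker ∂_1 − rank ∂_2 = (21 − 8) − 12 = 1, and ∂_2 has invariant factor 2 > 1, so H_1 = Z × Z/2.
  H_2: rank ker ∂_2 − rank ∂_3 = (12 − 12) − 0 = 0, and there is no ∂_3, so H_2 = 0.

As a check, the Euler characteristic is 10 − 21 + 12 = 1, which agrees with 2 − 1 + 0 = 1.

Hence the Betti numbers are b_0 = 2, b_1 = 1, b_2 = 0.

b_0 = 2, b_1 = 1, b_2 = 0.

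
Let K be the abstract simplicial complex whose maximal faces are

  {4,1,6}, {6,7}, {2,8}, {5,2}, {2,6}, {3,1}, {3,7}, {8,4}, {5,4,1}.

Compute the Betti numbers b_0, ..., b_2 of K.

Order the vertices as 1 < 2 < 3 < 4 < 5 < 6 < 7 < 8. Listing each simplex with vertices in this order, K has dimension 2 with simplices:

  0-simplices (8): [1], [2], [3], [4], [5], [6], [7], [8]
  1-simplices (12): [1,3], [1,4], [1,5], [1,6], [2,5], [2,6], [2,8], [3,7], [4,5], [4,6], [4,8], [6,7]
  2-simplices (2): [1,4,5], [1,4,6]

giving chain groups C_0 ≅ Z^8, C_1 ≅ Z^12, C_2 ≅ Z^2.

∂_1: C_1 → C_0 maps an edge to its endpoints' difference, ∂[p,q] = q − p.
The 8×12 boundary matrix has rank 7 and Smith normal form diag(1,1,1,1,1,1,1).

∂_2: C_2 → C_1 sends each 2-simplex [p,q,r] to [q,r] − [p,r] + [p,q]. For instance
  ∂[1,4,6] = [4,6] − [1,6] + [1,4],
  ∂[1,4,5] = [4,5] − [1,5] + [1,4].
As a 12×2 matrix over Z this has rank 2, with invariant factors (1,1).

Now H_k = ker ∂_k / im ∂_{k+1}, so:

  H_0: rank C_0 − rank ∂_1 = 8 − 7 = 1, and the invariant factors of ∂_1 are all 1, so H_0 = Z.
  H_1: rank ker ∂_1 − rank ∂_2 = (12 − 7) − 2 = 3, and the invariant factors of ∂_2 are all 1, so H_1 = Z^3.
  H_2: rank ker ∂_2 − rank ∂_3 = (2 − 2) − 0 = 0, and there is no ∂_3, so H_2 = 0.

As a check, the Euler characteristic is 8 − 12 + 2 = -2, which agrees with 1 − 3 + 0 = -2.

Hence the Betti numbers are b_0 = 1, b_1 = 3, b_2 = 0.

b_0 = 1, b_1 = 3, b_2 = 0.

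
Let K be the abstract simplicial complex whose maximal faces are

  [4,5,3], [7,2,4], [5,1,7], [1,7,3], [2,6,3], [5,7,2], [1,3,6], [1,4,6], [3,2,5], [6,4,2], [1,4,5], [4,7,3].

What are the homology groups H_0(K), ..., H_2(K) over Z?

H_0 = Z,  H_1 = Z/2Z,  H_2 = 0.

K has 7 vertices, 18 edges, 12 triangles.
rank ∂_0 = 0, rank ∂_1 = 6 ⇒ b_0 = 7 − 0 − 6 = 1; all invariant factors of ∂_1 are 1 so no torsion. So H_0 ≅ Z.
rank ∂_1 = 6, rank ∂_2 = 12 ⇒ b_1 = 18 − 6 − 12 = 0; ∂_2 has invariant factor(s) [2] giving torsion. So H_1 ≅ Z/2Z.
rank ∂_2 = 12, rank ∂_3 = 0 ⇒ b_2 = 12 − 12 − 0 = 0. So H_2 ≅ 0.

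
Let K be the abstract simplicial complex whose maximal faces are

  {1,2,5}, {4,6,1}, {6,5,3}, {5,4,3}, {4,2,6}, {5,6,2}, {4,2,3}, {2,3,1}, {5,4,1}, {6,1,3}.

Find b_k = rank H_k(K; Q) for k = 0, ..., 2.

We work with the vertex ordering 1 < 2 < 3 < 4 < 5 < 6. The simplices of K, each written with vertices in increasing order, are:

  0-simplices (6): [1], [2], [3], [4], [5], [6]
  1-simplices (15): [1,2], [1,3], [1,4], [1,5], [1,6], [2,3], [2,4], [2,5], [2,6], [3,4], [3,5], [3,6], [4,5], [4,6], [5,6]
  2-simplices (10): [1,2,3], [1,2,5], [1,3,6], [1,4,5], [1,4,6], [2,3,4], [2,4,6], [2,5,6], [3,4,5], [3,5,6]

so the chain groups are C_0 ≅ Z^6, C_1 ≅ Z^15, C_2 ≅ Z^10.

The boundary map ∂_1: C_1 → C_0 maps an edge to its endpoints' difference, ∂[p,q] = q − p. For instance
  ∂[1,4] = [4] − [1].
This gives a 6×15 integer matrix of rank 5; reducing to Smith normal form yields diagonal entries (1,1,1,1,1).

∂_2: C_2 → C_1 acts by ∂[p,q,r] = [q,r] − [p,r] + [p,q]. For instance
  ∂[1,2,5] = [2,5] − [1,5] + [1,2],
  ∂[3,5,6] = [5,6] − [3,6] + [3,5].
As a 15×10 matrix over Z this has rank 10, with invariant factors (1,1,1,1,1,1,1,1,1,2).

Computing H_k = (kernel of ∂_k) / (image of ∂_{k+1}):

  H_0: rank C_0 − rank ∂_1 = 6 − 5 = 1, and the invariant factors of ∂_1 are all 1, so H_0 ≅ Z.
  H_1: rank ker ∂_1 − rank ∂_2 = (15 − 5) − 10 = 0, and ∂_2 has invariant factor 2 > 1, so H_1 ≅ Z/2.
  H_2: rank ker ∂_2 − rank ∂_3 = (10 − 10) − 0 = 0, and there is no ∂_3, so H_2 ≅ 0.

Hence the Betti numbers are b_0 = 1, b_1 = 0, b_2 = 0.

b_0 = 1, b_1 = 0, b_2 = 0.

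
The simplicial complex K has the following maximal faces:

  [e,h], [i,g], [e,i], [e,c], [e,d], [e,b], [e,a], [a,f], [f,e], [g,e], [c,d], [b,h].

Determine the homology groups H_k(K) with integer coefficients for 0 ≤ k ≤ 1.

Order the vertices as a < b < c < d < e < f < g < h < i. Listing each simplex with vertices in this order, K has dimension 1 with simplices:

  0-simplices (9): a, b, c, d, e, f, g, h, i
  1-simplices (12): ae, af, be, bh, cd, ce, de, ef, eg, eh, ei, gi

Hence C_0 ≅ Z^9, C_1 ≅ Z^12.

Boundary ∂_1: C_1 → C_0 maps an edge to its endpoints' difference, ∂[p,q] = q − p. For instance
  ∂be = e − b.
This gives a 9×12 integer matrix of rank 8; reducing to Smith normal form yields diagonal entries (1,1,1,1,1,1,1,1).

Reading off H_k = ker ∂_k / im ∂_{k+1}:

  H_0: rank C_0 − rank ∂_1 = 9 − 8 = 1, and the invariant factors of ∂_1 are all 1, so H_0 = Z.
  H_1: rank ker ∂_1 − rank ∂_2 = (12 − 8) − 0 = 4, and there is no ∂_2, so H_1 = Z^4.

(K is a triangulation of a wedge of 4 circles.)

H_0 ≅ Z,  H_1 ≅ Z^4.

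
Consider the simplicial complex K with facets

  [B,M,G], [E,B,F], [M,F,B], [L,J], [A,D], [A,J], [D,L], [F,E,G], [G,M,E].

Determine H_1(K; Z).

H_1 = Z^2.

Fix the vertex order A < B < D < E < F < G < J < L < M and write every simplex with vertices in increasing order. Then dim K = 2 and the simplices of K are:

  0-simplices (9): A, B, D, E, F, G, J, L, M
  1-simplices (14): AD, AJ, BE, BF, BG, BM, DL, EF, EG, EM, FG, FM, GM, JL
  2-simplices (5): BEF, BFM, BGM, EFG, EGM

Hence C_0 ≅ Z^9, C_1 ≅ Z^14, C_2 ≅ Z^5.

The boundary map ∂_1: C_1 → C_0 maps an edge to its endpoints' difference, ∂[p,q] = q − p. For instance
  ∂GM = M − G.
The 9×14 boundary matrix has rank 7 and Smith normal form diag(1,1,1,1,1,1,1).

∂_2: C_2 → C_1 maps a triangle to the signed sum of its edges. For instance
  ∂BFM = FM − BM + BF,
  ∂EFG = FG − EG + EF.
This gives a 14×5 integer matrix of rank 5; reducing to Smith normal form yields diagonal entries (1,1,1,1,1).

Reading off H_k = ker ∂_k / im ∂_{k+1}:

  H_1: rank ker ∂_1 − rank ∂_2 = (14 − 7) − 5 = 2, and the invariant factors of ∂_2 are all 1, so H_1 = Z^2.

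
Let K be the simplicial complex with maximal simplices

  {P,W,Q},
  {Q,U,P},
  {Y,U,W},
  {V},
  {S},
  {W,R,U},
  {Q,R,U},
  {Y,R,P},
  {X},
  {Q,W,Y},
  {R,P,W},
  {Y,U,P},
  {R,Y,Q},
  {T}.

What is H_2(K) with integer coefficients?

Take the total order P < Q < R < S < T < U < V < W < X < Y on the vertex set. Then K (dimension 2) consists of the simplices:

  0-simplices (10): P, Q, R, S, T, U, V, W, X, Y
  1-simplices (15): PQ, PR, PU, PW, PY, QR, QU, QW, QY, RU, RW, RY, UW, UY, WY
  2-simplices (10): PQU, PQW, PRW, PRY, PUY, QRU, QRY, QWY, RUW, UWY

so the chain groups are C_0 ≅ Z^10, C_1 ≅ Z^15, C_2 ≅ Z^10.

Boundary ∂_1: C_1 → C_0 sends each edge [p,q] (with p < q) to q − p.
As a 10×15 matrix over Z this has rank 5, with invariant factors (1,1,1,1,1).

The boundary map ∂_2: C_2 → C_1 maps a triangle to the signed sum of its edges. For instance
  ∂PRW = RW − PW + PR,
  ∂QRU = RU − QU + QR.
The resulting 15×10 matrix has rank 10, and its Smith normal form has invariant factors (1,1,1,1,1,1,1,1,1,2).

Computing H_k = (kernel of ∂_k) / (image of ∂_{k+1}):

  H_2: rank ker ∂_2 − rank ∂_3 = (10 − 10) − 0 = 0, and there is no ∂_3, so H_2 = 0.

H_2 = 0.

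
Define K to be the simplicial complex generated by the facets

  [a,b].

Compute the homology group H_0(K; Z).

H_0 = Z.

We work with the vertex ordering a < b. The simplices of K, each written with vertices in increasing order, are:

  0-simplices (2): a, b
  1-simplices (1): ab

giving chain groups C_0 ≅ Z^2, C_1 ≅ Z^1.

∂_1: C_1 → C_0 is given by ∂[p,q] = [q] − [p].
The 2×1 boundary matrix has rank 1 and Smith normal form diag(1).

From H_k ≅ ker(∂_k) / im(∂_{k+1}) we obtain:

  H_0: rank C_0 − rank ∂_1 = 2 − 1 = 1, and the invariant factors of ∂_1 are all 1, so H_0 = Z.

(K is a triangulation of the 1-simplex.)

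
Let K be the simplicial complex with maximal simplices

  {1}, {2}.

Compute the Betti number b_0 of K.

We work with the vertex ordering 1 < 2. The simplices of K, each written with vertices in increasing order, are:

  0-simplices (2): [1], [2]

Hence C_0 ≅ Z^2.

From H_k ≅ ker(∂_k) / im(∂_{k+1}) we obtain:

  H_0: rank C_0 − rank ∂_1 = 2 − 0 = 2, and there is no ∂_1, so H_0 ≅ Z^2.

(K is a triangulation of a set of 2 points.)

Hence the Betti numbers are b_0 = 2.

b_0 = 2.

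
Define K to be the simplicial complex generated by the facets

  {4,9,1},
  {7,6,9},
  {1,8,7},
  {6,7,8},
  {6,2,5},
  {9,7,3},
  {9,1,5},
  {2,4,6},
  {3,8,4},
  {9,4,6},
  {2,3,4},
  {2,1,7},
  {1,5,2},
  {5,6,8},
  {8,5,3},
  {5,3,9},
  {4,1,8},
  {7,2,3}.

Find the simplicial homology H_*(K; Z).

H_0 ≅ Z,  H_1 ≅ Z^2,  H_2 ≅ Z.

K has 9 vertices, 27 edges, 18 triangles.
rank ∂_0 = 0, rank ∂_1 = 8 ⇒ b_0 = 9 − 0 − 8 = 1; all invariant factors of ∂_1 are 1 so no torsion. So H_0 ≅ Z.
rank ∂_1 = 8, rank ∂_2 = 17 ⇒ b_1 = 27 − 8 − 17 = 2; all invariant factors of ∂_2 are 1 so no torsion. So H_1 ≅ Z^2.
rank ∂_2 = 17, rank ∂_3 = 0 ⇒ b_2 = 18 − 17 − 0 = 1. So H_2 ≅ Z.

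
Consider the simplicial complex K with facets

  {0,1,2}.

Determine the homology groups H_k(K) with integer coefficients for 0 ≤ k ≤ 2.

Order the vertices as 0 < 1 < 2. Listing each simplex with vertices in this order, K has dimension 2 with simplices:

  0-simplices (3): [0], [1], [2]
  1-simplices (3): [0,1], [0,2], [1,2]
  2-simplices (1): [0,1,2]

Hence C_0 ≅ Z^3, C_1 ≅ Z^3, C_2 ≅ Z^1.

The boundary map ∂_1: C_1 → C_0 maps an edge to its endpoints' difference, ∂[p,q] = q − p. For instance
  ∂[0,2] = [2] − [0].
This gives a 3×3 integer matrix of rank 2; reducing to Smith normal form yields diagonal entries (1,1).

∂_2: C_2 → C_1 sends each 2-simplex [p,q,r] to [q,r] − [p,r] + [p,q]. For instance
  ∂[0,1,2] = [1,2] − [0,2] + [0,1].
As a 3×1 matrix over Z this has rank 1, with invariant factors (1).

Now H_k = ker ∂_k / im ∂_{k+1}, so:

  H_0: rank C_0 − rank ∂_1 = 3 − 2 = 1, and the invariant factors of ∂_1 are all 1, so H_0 ≅ Z.
  H_1: rank ker ∂_1 − rank ∂_2 = (3 − 2) − 1 = 0, and the invariant factors of ∂_2 are all 1, so H_1 ≅ 0.
  H_2: rank ker ∂_2 − rank ∂_3 = (1 − 1) − 0 = 0, and there is no ∂_3, so H_2 ≅ 0.

As a check, the Euler characteristic is 3 − 3 + 1 = 1, which agrees with 1 − 0 + 0 = 1.

H_0 = Z,  H_1 = 0,  H_2 = 0.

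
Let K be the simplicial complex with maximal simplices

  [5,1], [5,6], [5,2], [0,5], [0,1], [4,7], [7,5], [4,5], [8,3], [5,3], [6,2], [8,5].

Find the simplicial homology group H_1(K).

H_1 = Z^4.

K has 9 vertices, 12 edges.
rank ∂_1 = 8, rank ∂_2 = 0 ⇒ b_1 = 12 − 8 − 0 = 4. So H_1 = Z^4.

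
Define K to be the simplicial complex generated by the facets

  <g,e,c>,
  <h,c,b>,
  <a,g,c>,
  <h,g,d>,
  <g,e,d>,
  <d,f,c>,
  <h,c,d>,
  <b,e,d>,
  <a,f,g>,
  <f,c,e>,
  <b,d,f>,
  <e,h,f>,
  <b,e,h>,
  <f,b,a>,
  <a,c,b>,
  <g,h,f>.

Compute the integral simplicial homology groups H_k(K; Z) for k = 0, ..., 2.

We work with the vertex ordering a < b < c < d < e < f < g < h. The simplices of K, each written with vertices in increasing order, are:

  0-simplices (8): a, b, c, d, e, f, g, h
  1-simplices (24): ab, ac, af, ag, bc, bd, be, bf, bh, cd, ce, cf, cg, ch, de, df, dg, dh, ef, eg, eh, fg, fh, gh
  2-simplices (16): abc, abf, acg, afg, bch, bde, bdf, beh, cdf, cdh, cef, ceg, deg, dgh, efh, fgh

so the chain groups are C_0 ≅ Z^8, C_1 ≅ Z^24, C_2 ≅ Z^16.

∂_1: C_1 → C_0 is given by ∂[p,q] = [q] − [p]. For instance
  ∂ef = f − e.
The 8×24 boundary matrix has rank 7 and Smith normal form diag(1,1,1,1,1,1,1).

∂_2: C_2 → C_1 maps a triangle to the signed sum of its edges. For instance
  ∂bdf = df − bf + bd,
  ∂bch = ch − bh + bc.
The 24×16 boundary matrix has rank 15 and Smith normal form diag(1,1,1,1,1,1,1,1,1,1,1,1,1,1,1).

From H_k ≅ ker(∂_k) / im(∂_{k+1}) we obtain:

  H_0: rank C_0 − rank ∂_1 = 8 − 7 = 1, and the invariant factors of ∂_1 are all 1, so H_0 ≅ Z.
  H_1: rank ker ∂_1 − rank ∂_2 = (24 − 7) − 15 = 2, and the invariant factors of ∂_2 are all 1, so H_1 ≅ Z^2.
  H_2: rank ker ∂_2 − rank ∂_3 = (16 − 15) − 0 = 1, and there is no ∂_3, so H_2 ≅ Z.

As a check, the Euler characteristic is 8 − 24 + 16 = 0, which agrees with 1 − 2 + 1 = 0.

H_0 ≅ Z,  H_1 ≅ Z^2,  H_2 ≅ Z.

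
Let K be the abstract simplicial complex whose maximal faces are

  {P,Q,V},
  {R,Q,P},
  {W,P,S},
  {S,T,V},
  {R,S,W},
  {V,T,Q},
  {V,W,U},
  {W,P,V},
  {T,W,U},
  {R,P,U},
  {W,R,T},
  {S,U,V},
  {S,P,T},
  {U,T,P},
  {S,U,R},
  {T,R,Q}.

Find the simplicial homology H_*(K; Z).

K has 8 vertices, 24 edges, 16 triangles.
rank ∂_0 = 0, rank ∂_1 = 7 ⇒ b_0 = 8 − 0 − 7 = 1; all invariant factors of ∂_1 are 1 so no torsion. So H_0 = Z.
rank ∂_1 = 7, rank ∂_2 = 15 ⇒ b_1 = 24 − 7 − 15 = 2; all invariant factors of ∂_2 are 1 so no torsion. So H_1 = Z^2.
rank ∂_2 = 15, rank ∂_3 = 0 ⇒ b_2 = 16 − 15 − 0 = 1. So H_2 = Z.

H_0 ≅ Z,  H_1 ≅ Z^2,  H_2 ≅ Z.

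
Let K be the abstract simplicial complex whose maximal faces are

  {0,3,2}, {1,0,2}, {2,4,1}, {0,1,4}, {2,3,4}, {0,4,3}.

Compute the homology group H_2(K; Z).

H_2 ≅ Z.

K has 5 vertices, 9 edges, 6 triangles.
rank ∂_2 = 5, rank ∂_3 = 0 ⇒ b_2 = 6 − 5 − 0 = 1. So H_2 = Z.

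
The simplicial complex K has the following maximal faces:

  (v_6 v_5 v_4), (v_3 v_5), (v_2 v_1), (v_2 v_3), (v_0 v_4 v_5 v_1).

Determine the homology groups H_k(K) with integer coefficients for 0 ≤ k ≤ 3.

H_0 ≅ Z,  H_1 ≅ Z,  H_2 = 0,  H_3 = 0.

K has 7 vertices, 11 edges, 5 triangles, 1 3-simplex.
rank ∂_0 = 0, rank ∂_1 = 6 ⇒ b_0 = 7 − 0 − 6 = 1; all invariant factors of ∂_1 are 1 so no torsion. So H_0 ≅ Z.
rank ∂_1 = 6, rank ∂_2 = 4 ⇒ b_1 = 11 − 6 − 4 = 1; all invariant factors of ∂_2 are 1 so no torsion. So H_1 ≅ Z.
rank ∂_2 = 4, rank ∂_3 = 1 ⇒ b_2 = 5 − 4 − 1 = 0; all invariant factors of ∂_3 are 1 so no torsion. So H_2 ≅ 0.
rank ∂_3 = 1, rank ∂_4 = 0 ⇒ b_3 = 1 − 1 − 0 = 0. So H_3 ≅ 0.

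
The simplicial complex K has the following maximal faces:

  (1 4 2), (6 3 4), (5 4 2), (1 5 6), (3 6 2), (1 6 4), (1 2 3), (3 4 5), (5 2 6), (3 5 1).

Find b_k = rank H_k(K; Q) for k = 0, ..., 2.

Fix the vertex order 1 < 2 < 3 < 4 < 5 < 6 and write every simplex with vertices in increasing order. Then dim K = 2 and the simplices of K are:

  0-simplices (6): [1], [2], [3], [4], [5], [6]
  1-simplices (15): [1,2], [1,3], [1,4], [1,5], [1,6], [2,3], [2,4], [2,5], [2,6], [3,4], [3,5], [3,6], [4,5], [4,6], [5,6]
  2-simplices (10): [1,2,3], [1,2,4], [1,3,5], [1,4,6], [1,5,6], [2,3,6], [2,4,5], [2,5,6], [3,4,5], [3,4,6]

Hence C_0 ≅ Z^6, C_1 ≅ Z^15, C_2 ≅ Z^10.

The boundary map ∂_1: C_1 → C_0 maps an edge to its endpoints' difference, ∂[p,q] = q − p. For instance
  ∂[1,5] = [5] − [1].
As a 6×15 matrix over Z this has rank 5, with invariant factors (1,1,1,1,1).

The boundary map ∂_2: C_2 → C_1 sends each 2-simplex [p,q,r] to [q,r] − [p,r] + [p,q]. For instance
  ∂[2,5,6] = [5,6] − [2,6] + [2,5],
  ∂[1,2,3] = [2,3] − [1,3] + [1,2].
The resulting 15×10 matrix has rank 10, and its Smith normal form has invariant factors (1,1,1,1,1,1,1,1,1,2).

Computing H_k = (kernel of ∂_k) / (image of ∂_{k+1}):

  H_0: rank C_0 − rank ∂_1 = 6 − 5 = 1, and the invariant factors of ∂_1 are all 1, so H_0 = Z.
  H_1: rank ker ∂_1 − rank ∂_2 = (15 − 5) − 10 = 0, and ∂_2 has invariant factor 2 > 1, so H_1 = Z/2Z.
  H_2: rank ker ∂_2 − rank ∂_3 = (10 − 10) − 0 = 0, and there is no ∂_3, so H_2 = 0.

(K is a triangulation of the real projective plane RP^2.)

Hence the Betti numbers are b_0 = 1, b_1 = 0, b_2 = 0.

b_0 = 1, b_1 = 0, b_2 = 0.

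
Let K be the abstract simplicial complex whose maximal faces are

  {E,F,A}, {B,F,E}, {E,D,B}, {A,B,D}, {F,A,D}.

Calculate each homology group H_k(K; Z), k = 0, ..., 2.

Take the total order A < B < D < E < F on the vertex set. Then K (dimension 2) consists of the simplices:

  0-simplices (5): A, B, D, E, F
  1-simplices (10): AB, AD, AE, AF, BD, BE, BF, DE, DF, EF
  2-simplices (5): ABD, ADF, AEF, BDE, BEF

Hence C_0 ≅ Z^5, C_1 ≅ Z^10, C_2 ≅ Z^5.

Boundary ∂_1: C_1 → C_0 maps an edge to its endpoints' difference, ∂[p,q] = q − p.
This gives a 5×10 integer matrix of rank 4; reducing to Smith normal form yields diagonal entries (1,1,1,1).

The boundary map ∂_2: C_2 → C_1 acts by ∂[p,q,r] = [q,r] − [p,r] + [p,q]. For instance
  ∂BEF = EF − BF + BE,
  ∂ADF = DF − AF + AD.
This gives a 10×5 integer matrix of rank 5; reducing to Smith normal form yields diagonal entries (1,1,1,1,1).

Reading off H_k = ker ∂_k / im ∂_{k+1}:

  H_0: rank C_0 − rank ∂_1 = 5 − 4 = 1, and the invariant factors of ∂_1 are all 1, so H_0 = Z.
  H_1: rank ker ∂_1 − rank ∂_2 = (10 − 4) − 5 = 1, and the invariant factors of ∂_2 are all 1, so H_1 = Z.
  H_2: rank ker ∂_2 − rank ∂_3 = (5 − 5) − 0 = 0, and there is no ∂_3, so H_2 = 0.

As a check, the Euler characteristic is 5 − 10 + 5 = 0, which agrees with 1 − 1 + 0 = 0.
(K is a triangulation of the Möbius band.)

H_0 = Z,  H_1 = Z,  H_2 = 0.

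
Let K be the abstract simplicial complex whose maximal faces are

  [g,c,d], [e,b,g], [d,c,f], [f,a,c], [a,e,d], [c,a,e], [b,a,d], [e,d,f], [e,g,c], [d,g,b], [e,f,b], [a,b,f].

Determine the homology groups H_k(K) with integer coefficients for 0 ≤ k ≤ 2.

H_0 ≅ Z,  H_1 ≅ Z/2,  H_2 = 0.

Fix the vertex order a < b < c < d < e < f < g and write every simplex with vertices in increasing order. Then dim K = 2 and the simplices of K are:

  0-simplices (7): a, b, c, d, e, f, g
  1-simplices (18): ab, ac, ad, ae, af, bd, be, bf, bg, cd, ce, cf, cg, de, df, dg, ef, eg
  2-simplices (12): abd, abf, ace, acf, ade, bdg, bef, beg, cdf, cdg, ceg, def

giving chain groups C_0 ≅ Z^7, C_1 ≅ Z^18, C_2 ≅ Z^12.

∂_1: C_1 → C_0 sends each edge [p,q] (with p < q) to q − p. For instance
  ∂ce = e − c.
The resulting 7×18 matrix has rank 6, and its Smith normal form has invariant factors (1,1,1,1,1,1).

Boundary ∂_2: C_2 → C_1 maps a triangle to the signed sum of its edges. For instance
  ∂abf = bf − af + ab,
  ∂ade = de − ae + ad.
The resulting 18×12 matrix has rank 12, and its Smith normal form has invariant factors (1,1,1,1,1,1,1,1,1,1,1,2).

Reading off H_k = ker ∂_k / im ∂_{k+1}:

  H_0: rank C_0 − rank ∂_1 = 7 − 6 = 1, and the invariant factors of ∂_1 are all 1, so H_0 ≅ Z.
  H_1: rank ker ∂_1 − rank ∂_2 = (18 − 6) − 12 = 0, and ∂_2 has invariant factor 2 > 1, so H_1 ≅ Z/2.
  H_2: rank ker ∂_2 − rank ∂_3 = (12 − 12) − 0 = 0, and there is no ∂_3, so H_2 ≅ 0.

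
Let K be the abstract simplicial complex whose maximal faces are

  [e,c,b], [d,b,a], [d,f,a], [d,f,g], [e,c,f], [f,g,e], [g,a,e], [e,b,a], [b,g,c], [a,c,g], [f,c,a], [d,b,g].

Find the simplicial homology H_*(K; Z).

Fix the vertex order a < b < c < d < e < f < g and write every simplex with vertices in increasing order. Then dim K = 2 and the simplices of K are:

  0-simplices (7): a, b, c, d, e, f, g
  1-simplices (18): ab, ac, ad, ae, af, ag, bc, bd, be, bg, ce, cf, cg, df, dg, ef, eg, fg
  2-simplices (12): abd, abe, acf, acg, adf, aeg, bce, bcg, bdg, cef, dfg, efg

giving chain groups C_0 ≅ Z^7, C_1 ≅ Z^18, C_2 ≅ Z^12.

The boundary map ∂_1: C_1 → C_0 sends each edge [p,q] (with p < q) to q − p. For instance
  ∂ab = b − a.
This gives a 7×18 integer matrix of rank 6; reducing to Smith normal form yields diagonal entries (1,1,1,1,1,1).

∂_2: C_2 → C_1 acts by ∂[p,q,r] = [q,r] − [p,r] + [p,q]. For instance
  ∂bce = ce − be + bc,
  ∂cef = ef − cf + ce.
This gives a 18×12 integer matrix of rank 12; reducing to Smith normal form yields diagonal entries (1,1,1,1,1,1,1,1,1,1,1,2).

Computing H_k = (kernel of ∂_k) / (image of ∂_{k+1}):

  H_0: rank C_0 − rank ∂_1 = 7 − 6 = 1, and the invariant factors of ∂_1 are all 1, so H_0 ≅ Z.
  H_1: rank ker ∂_1 − rank ∂_2 = (18 − 6) − 12 = 0, and ∂_2 has invariant factor 2 > 1, so H_1 ≅ Z/2Z.
  H_2: rank ker ∂_2 − rank ∂_3 = (12 − 12) − 0 = 0, and there is no ∂_3, so H_2 ≅ 0.

(K is a triangulation of the real projective plane RP^2.)

H_0 = Z,  H_1 = Z/2Z,  H_2 = 0.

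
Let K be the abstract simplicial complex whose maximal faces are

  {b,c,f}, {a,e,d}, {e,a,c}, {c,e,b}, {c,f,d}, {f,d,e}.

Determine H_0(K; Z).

Take the total order a < b < c < d < e < f on the vertex set. Then K (dimension 2) consists of the simplices:

  0-simplices (6): a, b, c, d, e, f
  1-simplices (12): ac, ad, ae, bc, be, bf, cd, ce, cf, de, df, ef
  2-simplices (6): ace, ade, bce, bcf, cdf, def

giving chain groups C_0 ≅ Z^6, C_1 ≅ Z^12, C_2 ≅ Z^6.

Boundary ∂_1: C_1 → C_0 sends each edge [p,q] (with p < q) to q − p.
As a 6×12 matrix over Z this has rank 5, with invariant factors (1,1,1,1,1).

∂_2: C_2 → C_1 maps a triangle to the signed sum of its edges. For instance
  ∂ade = de − ae + ad,
  ∂ace = ce − ae + ac.
As a 12×6 matrix over Z this has rank 6, with invariant factors (1,1,1,1,1,1).

From H_k ≅ ker(∂_k) / im(∂_{k+1}) we obtain:

  H_0: rank C_0 − rank ∂_1 = 6 − 5 = 1, and the invariant factors of ∂_1 are all 1, so H_0 = Z.

H_0 = Z.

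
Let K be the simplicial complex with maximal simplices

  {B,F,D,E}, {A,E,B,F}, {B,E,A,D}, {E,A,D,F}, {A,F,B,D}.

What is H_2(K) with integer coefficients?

H_2 ≅ 0.

Fix the vertex order A < B < D < E < F and write every simplex with vertices in increasing order. Then dim K = 3 and the simplices of K are:

  0-simplices (5): A, B, D, E, F
  1-simplices (10): AB, AD, AE, AF, BD, BE, BF, DE, DF, EF
  2-simplices (10): ABD, ABE, ABF, ADE, ADF, AEF, BDE, BDF, BEF, DEF
  3-simplices (5): ABDE, ABDF, ABEF, ADEF, BDEF

Hence C_0 ≅ Z^5, C_1 ≅ Z^10, C_2 ≅ Z^10, C_3 ≅ Z^5.

∂_1: C_1 → C_0 sends each edge [p,q] (with p < q) to q − p.
As a 5×10 matrix over Z this has rank 4, with invariant factors (1,1,1,1).

∂_2: C_2 → C_1 acts by ∂[p,q,r] = [q,r] − [p,r] + [p,q]. For instance
  ∂ABF = BF − AF + AB,
  ∂ABE = BE − AE + AB.
This gives a 10×10 integer matrix of rank 6; reducing to Smith normal form yields diagonal entries (1,1,1,1,1,1).

∂_3: C_3 → C_2 sends each 3-simplex σ to the alternating sum Σ_i (−1)^i (σ with its i-th vertex removed). For instance
  ∂ABDF = BDF − ADF + ABF − ABD,
  ∂ABEF = BEF − AEF + ABF − ABE.
As a 10×5 matrix over Z this has rank 4, with invariant factors (1,1,1,1).

Now H_k = ker ∂_k / im ∂_{k+1}, so:

  H_2: rank ker ∂_2 − rank ∂_3 = (10 − 6) − 4 = 0, and the invariant factors of ∂_3 are all 1, so H_2 = 0.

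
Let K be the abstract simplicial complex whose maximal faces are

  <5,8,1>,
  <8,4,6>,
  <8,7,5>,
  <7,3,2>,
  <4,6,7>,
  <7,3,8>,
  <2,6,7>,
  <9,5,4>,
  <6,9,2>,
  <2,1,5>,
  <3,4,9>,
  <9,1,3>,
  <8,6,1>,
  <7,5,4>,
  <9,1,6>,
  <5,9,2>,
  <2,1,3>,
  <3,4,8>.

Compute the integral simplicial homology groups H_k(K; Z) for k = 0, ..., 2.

Order the vertices as 1 < 2 < 3 < 4 < 5 < 6 < 7 < 8 < 9. Listing each simplex with vertices in this order, K has dimension 2 with simplices:

  0-simplices (9): [1], [2], [3], [4], [5], [6], [7], [8], [9]
  1-simplices (27): (27 of them)
  2-simplices (18): [1,2,3], [1,2,5], [1,3,9], [1,5,8], [1,6,8], [1,6,9], [2,3,7], [2,5,9], [2,6,7], [2,6,9], [3,4,8], [3,4,9], [3,7,8], [4,5,7], [4,5,9], [4,6,7], [4,6,8], [5,7,8]

so the chain groups are C_0 ≅ Z^9, C_1 ≅ Z^27, C_2 ≅ Z^18.

The boundary map ∂_1: C_1 → C_0 sends each edge [p,q] (with p < q) to q − p.
This gives a 9×27 integer matrix of rank 8; reducing to Smith normal form yields diagonal entries (1,1,1,1,1,1,1,1).

The boundary map ∂_2: C_2 → C_1 sends each 2-simplex [p,q,r] to [q,r] − [p,r] + [p,q]. For instance
  ∂[4,5,9] = [5,9] − [4,9] + [4,5],
  ∂[2,5,9] = [5,9] − [2,9] + [2,5].
The resulting 27×18 matrix has rank 18, and its Smith normal form has invariant factors (1,1,1,1,1,1,1,1,1,1,1,1,1,1,1,1,1,2).

Computing H_k = (kernel of ∂_k) / (image of ∂_{k+1}):

  H_0: rank C_0 − rank ∂_1 = 9 − 8 = 1, and the invariant factors of ∂_1 are all 1, so H_0 = Z.
  H_1: rank ker ∂_1 − rank ∂_2 = (27 − 8) − 18 = 1, and ∂_2 has invariant factor 2 > 1, so H_1 = Z ⊕ Z/2Z.
  H_2: rank ker ∂_2 − rank ∂_3 = (18 − 18) − 0 = 0, and there is no ∂_3, so H_2 = 0.

(K is a triangulation of the Klein bottle.)

H_0 ≅ Z,  H_1 ≅ Z ⊕ Z/2Z,  H_2 = 0.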